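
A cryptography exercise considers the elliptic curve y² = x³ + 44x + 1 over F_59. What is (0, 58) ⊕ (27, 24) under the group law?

(14, 23)

(0, 58) + (27, 24). λ = (24 - 58)/(27 - 0) ≡ 25/27 mod 59. 27⁻¹ ≡ 35 (mod 59) since 27·35 = 945 ≡ 1, so λ ≡ 49.
  x = λ² - 0 - 27 = 2401 - 27 ≡ 14; y = λ·(0 - 14) - 58 ≡ 23. → (14, 23)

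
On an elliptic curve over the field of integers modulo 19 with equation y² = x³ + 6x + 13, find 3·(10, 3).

Write Q = (10, 3).
Repeated addition: build up to 3Q.
2Q: tangent at (10, 3): λ = (3·10² + 6)/(2·3) ≡ 2/6. 6⁻¹ ≡ 16 (mod 19) since 6·16 = 96 ≡ 1, so λ ≡ 2·16 ≡ 13.
  x = λ² - 10 - 10 = 169 - 20 ≡ 16; y = λ·(10 - 16) - 3 ≡ 14. → (16, 14)
3Q: (16, 14) + (10, 3). λ = (3 - 14)/(10 - 16) ≡ 8/13 mod 19. 13⁻¹ ≡ 3 (mod 19) since 13·3 = 39 ≡ 1, so λ ≡ 5.
  x = λ² - 16 - 10 = 25 - 26 ≡ 18; y = λ·(16 - 18) - 14 ≡ 14. → (18, 14)

(18, 14)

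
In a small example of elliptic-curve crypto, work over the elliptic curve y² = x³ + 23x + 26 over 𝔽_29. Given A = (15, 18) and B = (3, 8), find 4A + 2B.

First 4A:
Double-and-add on 4 = (100)₂. Start with A = (15, 18) for the leading 1-bit.
double: tangent at (15, 18): λ = (3·15² + 23)/(2·18) ≡ 2/7. 7⁻¹ ≡ 25 (mod 29), so λ ≡ 2·25 ≡ 21.
  x = λ² - 15 - 15 = 441 - 30 ≡ 5; y = λ·(15 - 5) - 18 ≡ 18. → (5, 18)
double: tangent at (5, 18): λ = (3·5² + 23)/(2·18) ≡ 11/7. 7⁻¹ ≡ 25 (mod 29), so λ ≡ 11·25 ≡ 14.
  x = λ² - 5 - 5 = 196 - 10 ≡ 12; y = λ·(5 - 12) - 18 ≡ 0. → (12, 0)
4A = (12, 0).
Next 2B:
Repeated addition: build up to 2B.
2B: tangent at (3, 8): λ = (3·3² + 23)/(2·8) ≡ 21/16. 16⁻¹ ≡ 20 (mod 29) since 16·20 = 320 ≡ 1, so λ ≡ 21·20 ≡ 14.
  x = λ² - 3 - 3 = 196 - 6 ≡ 16; y = λ·(3 - 16) - 8 ≡ 13. → (16, 13)
2B = (16, 13).
Finally 4A + 2B:
(12, 0) + (16, 13). λ = (13 - 0)/(16 - 12) ≡ 13/4 mod 29. 4⁻¹ ≡ 22 (mod 29), so λ ≡ 25.
  x = λ² - 12 - 16 = 625 - 28 ≡ 17; y = λ·(12 - 17) - 0 ≡ 20. → (17, 20)

(17, 20)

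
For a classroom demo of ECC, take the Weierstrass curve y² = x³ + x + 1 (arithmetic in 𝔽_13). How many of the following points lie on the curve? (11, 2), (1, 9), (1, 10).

2

(11, 2): 2² ≡ 4, rhs ≡ 4 → on.
(1, 9): 9² ≡ 3, rhs ≡ 3 → on.
(1, 10): 10² ≡ 9, rhs ≡ 3 → off.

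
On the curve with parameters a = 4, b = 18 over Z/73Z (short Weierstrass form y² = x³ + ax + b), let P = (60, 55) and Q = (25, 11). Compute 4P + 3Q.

(66, 42)

First 4P:
Double-and-add on 4 = (100)₂. Start with P = (60, 55) for the leading 1-bit.
double: tangent at (60, 55): λ = (3·60² + 4)/(2·55) ≡ 0/37. 37⁻¹ ≡ 2 (mod 73) since 37·2 = 74 ≡ 1, so λ ≡ 0·2 ≡ 0.
  x = λ² - 60 - 60 = 0 - 120 ≡ 26; y = λ·(60 - 26) - 55 ≡ 18. → (26, 18)
double: tangent at (26, 18): λ = (3·26² + 4)/(2·18) ≡ 61/36. 36⁻¹ ≡ 71 (mod 73) since 36·71 = 2556 ≡ 1, so λ ≡ 61·71 ≡ 24.
  x = λ² - 26 - 26 = 576 - 52 ≡ 13; y = λ·(26 - 13) - 18 ≡ 2. → (13, 2)
4P = (13, 2).
Next 3Q:
Repeated addition: build up to 3Q.
2Q: tangent at (25, 11): λ = (3·25² + 4)/(2·11) ≡ 54/22. 22⁻¹ ≡ 10 (mod 73), so λ ≡ 54·10 ≡ 29.
  x = λ² - 25 - 25 = 841 - 50 ≡ 61; y = λ·(25 - 61) - 11 ≡ 40. → (61, 40)
3Q: (61, 40) + (25, 11). λ = (11 - 40)/(25 - 61) ≡ 44/37 mod 73. 37⁻¹ ≡ 2 (mod 73), so λ ≡ 15.
  x = λ² - 61 - 25 = 225 - 86 ≡ 66; y = λ·(61 - 66) - 40 ≡ 31. → (66, 31)
3Q = (66, 31).
Finally 4P + 3Q:
(13, 2) + (66, 31). λ = (31 - 2)/(66 - 13) ≡ 29/53 mod 73. 53⁻¹ ≡ 62 (mod 73), so λ ≡ 46.
  x = λ² - 13 - 66 = 2116 - 79 ≡ 66; y = λ·(13 - 66) - 2 ≡ 42. → (66, 42)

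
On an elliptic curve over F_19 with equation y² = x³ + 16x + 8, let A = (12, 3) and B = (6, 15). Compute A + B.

(12, 3) + (6, 15). λ = (15 - 3)/(6 - 12) ≡ 12/13 mod 19. 13⁻¹ ≡ 3 (mod 19) since 13·3 = 39 ≡ 1, so λ ≡ 17.
  x = λ² - 12 - 6 = 289 - 18 ≡ 5; y = λ·(12 - 5) - 3 ≡ 2. → (5, 2)

(5, 2)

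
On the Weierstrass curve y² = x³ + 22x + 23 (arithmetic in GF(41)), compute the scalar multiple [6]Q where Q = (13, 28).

(30, 7)

Double-and-add on 6 = (110)₂. Start with Q = (13, 28) for the leading 1-bit.
double: tangent at (13, 28): λ = (3·13² + 22)/(2·28) ≡ 37/15. 15⁻¹ ≡ 11 (mod 41), so λ ≡ 37·11 ≡ 38.
  x = λ² - 13 - 13 = 1444 - 26 ≡ 24; y = λ·(13 - 24) - 28 ≡ 5. → (24, 5)
add Q: (24, 5) + (13, 28). λ = (28 - 5)/(13 - 24) ≡ 23/30 mod 41. 30⁻¹ ≡ 26 (mod 41), so λ ≡ 24.
  x = λ² - 24 - 13 = 576 - 37 ≡ 6; y = λ·(24 - 6) - 5 ≡ 17. → (6, 17)
double: tangent at (6, 17): λ = (3·6² + 22)/(2·17) ≡ 7/34. 34⁻¹ ≡ 35 (mod 41) since 34·35 = 1190 ≡ 1, so λ ≡ 7·35 ≡ 40.
  x = λ² - 6 - 6 = 1600 - 12 ≡ 30; y = λ·(6 - 30) - 17 ≡ 7. → (30, 7)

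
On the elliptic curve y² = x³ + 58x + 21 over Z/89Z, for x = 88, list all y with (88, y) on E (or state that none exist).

none

x³ + 58x + 21 = 686597 ≡ 51 (mod 89).
51 is a non-residue mod 89; no y exists.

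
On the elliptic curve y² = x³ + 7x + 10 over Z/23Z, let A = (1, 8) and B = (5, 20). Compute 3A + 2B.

(8, 7)

First 3A:
Repeated addition: build up to 3A.
2A: tangent at (1, 8): λ = (3·1² + 7)/(2·8) ≡ 10/16. 16⁻¹ ≡ 13 (mod 23) since 16·13 = 208 ≡ 1, so λ ≡ 10·13 ≡ 15.
  x = λ² - 1 - 1 = 225 - 2 ≡ 16; y = λ·(1 - 16) - 8 ≡ 20. → (16, 20)
3A: (16, 20) + (1, 8). λ = (8 - 20)/(1 - 16) ≡ 11/8 mod 23. 8⁻¹ ≡ 3 (mod 23) since 8·3 = 24 ≡ 1, so λ ≡ 10.
  x = λ² - 16 - 1 = 100 - 17 ≡ 14; y = λ·(16 - 14) - 20 ≡ 0. → (14, 0)
3A = (14, 0).
Next 2B:
Repeated addition: build up to 2B.
2B: tangent at (5, 20): λ = (3·5² + 7)/(2·20) ≡ 13/17. 17⁻¹ ≡ 19 (mod 23) since 17·19 = 323 ≡ 1, so λ ≡ 13·19 ≡ 17.
  x = λ² - 5 - 5 = 289 - 10 ≡ 3; y = λ·(5 - 3) - 20 ≡ 14. → (3, 14)
2B = (3, 14).
Finally 3A + 2B:
(14, 0) + (3, 14). λ = (14 - 0)/(3 - 14) ≡ 14/12 mod 23. 12⁻¹ ≡ 2 (mod 23), so λ ≡ 5.
  x = λ² - 14 - 3 = 25 - 17 ≡ 8; y = λ·(14 - 8) - 0 ≡ 7. → (8, 7)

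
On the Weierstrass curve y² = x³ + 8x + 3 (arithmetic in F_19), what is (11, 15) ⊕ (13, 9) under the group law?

(4, 2)

(11, 15) + (13, 9). λ = (9 - 15)/(13 - 11) ≡ 13/2 mod 19. 2⁻¹ ≡ 10 (mod 19) since 2·10 = 20 ≡ 1, so λ ≡ 16.
  x = λ² - 11 - 13 = 256 - 24 ≡ 4; y = λ·(11 - 4) - 15 ≡ 2. → (4, 2)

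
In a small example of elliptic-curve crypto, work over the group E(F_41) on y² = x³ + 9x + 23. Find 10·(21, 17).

Write G = (21, 17).
Repeated addition: build up to 10G.
2G: tangent at (21, 17): λ = (3·21² + 9)/(2·17) ≡ 20/34. 34⁻¹ ≡ 35 (mod 41), so λ ≡ 20·35 ≡ 3.
  x = λ² - 21 - 21 = 9 - 42 ≡ 8; y = λ·(21 - 8) - 17 ≡ 22. → (8, 22)
3G: (8, 22) + (21, 17). λ = (17 - 22)/(21 - 8) ≡ 36/13 mod 41. 13⁻¹ ≡ 19 (mod 41) since 13·19 = 247 ≡ 1, so λ ≡ 28.
  x = λ² - 8 - 21 = 784 - 29 ≡ 17; y = λ·(8 - 17) - 22 ≡ 13. → (17, 13)
4G: (17, 13) + (21, 17). λ = (17 - 13)/(21 - 17) ≡ 4/4 mod 41. 4⁻¹ ≡ 31 (mod 41) since 4·31 = 124 ≡ 1, so λ ≡ 1.
  x = λ² - 17 - 21 = 1 - 38 ≡ 4; y = λ·(17 - 4) - 13 ≡ 0. → (4, 0)
5G: (4, 0) + (21, 17). λ = (17 - 0)/(21 - 4) ≡ 17/17 mod 41. 17⁻¹ ≡ 29 (mod 41) since 17·29 = 493 ≡ 1, so λ ≡ 1.
  x = λ² - 4 - 21 = 1 - 25 ≡ 17; y = λ·(4 - 17) - 0 ≡ 28. → (17, 28)
6G: (17, 28) + (21, 17). λ = (17 - 28)/(21 - 17) ≡ 30/4 mod 41. 4⁻¹ ≡ 31 (mod 41), so λ ≡ 28.
  x = λ² - 17 - 21 = 784 - 38 ≡ 8; y = λ·(17 - 8) - 28 ≡ 19. → (8, 19)
7G: (8, 19) + (21, 17). λ = (17 - 19)/(21 - 8) ≡ 39/13 mod 41. 13⁻¹ ≡ 19 (mod 41), so λ ≡ 3.
  x = λ² - 8 - 21 = 9 - 29 ≡ 21; y = λ·(8 - 21) - 19 ≡ 24. → (21, 24)
8G: (21, 24) + (21, 17): same x and y₁ ≡ -y₂, so the sum is the point at infinity.
9G: the point at infinity + (21, 17) = (21, 17) (identity).
10G: tangent at (21, 17): λ = (3·21² + 9)/(2·17) ≡ 20/34. 34⁻¹ ≡ 35 (mod 41), so λ ≡ 20·35 ≡ 3.
  x = λ² - 21 - 21 = 9 - 42 ≡ 8; y = λ·(21 - 8) - 17 ≡ 22. → (8, 22)

(8, 22)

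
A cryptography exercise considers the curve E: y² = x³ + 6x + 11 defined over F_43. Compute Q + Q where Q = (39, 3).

(3, 20)

tangent at (39, 3): λ = (3·39² + 6)/(2·3) ≡ 11/6. 6⁻¹ ≡ 36 (mod 43), so λ ≡ 11·36 ≡ 9.
  x = λ² - 39 - 39 = 81 - 78 ≡ 3; y = λ·(39 - 3) - 3 ≡ 20. → (3, 20)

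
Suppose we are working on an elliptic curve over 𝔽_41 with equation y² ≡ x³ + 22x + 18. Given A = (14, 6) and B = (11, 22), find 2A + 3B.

(22, 11)

First 2A:
Repeated addition: build up to 2A.
2A: tangent at (14, 6): λ = (3·14² + 22)/(2·6) ≡ 36/12. 12⁻¹ ≡ 24 (mod 41), so λ ≡ 36·24 ≡ 3.
  x = λ² - 14 - 14 = 9 - 28 ≡ 22; y = λ·(14 - 22) - 6 ≡ 11. → (22, 11)
2A = (22, 11).
Next 3B:
Repeated addition: build up to 3B.
2B: tangent at (11, 22): λ = (3·11² + 22)/(2·22) ≡ 16/3. 3⁻¹ ≡ 14 (mod 41), so λ ≡ 16·14 ≡ 19.
  x = λ² - 11 - 11 = 361 - 22 ≡ 11; y = λ·(11 - 11) - 22 ≡ 19. → (11, 19)
3B: (11, 19) + (11, 22): same x and y₁ ≡ -y₂, so the sum is O.
3B = O.
Finally 2A + 3B:
(22, 11) + O = (22, 11) (identity).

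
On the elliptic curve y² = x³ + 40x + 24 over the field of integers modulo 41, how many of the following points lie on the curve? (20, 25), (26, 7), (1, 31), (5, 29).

1

(20, 25): 25² ≡ 10, rhs ≡ 9 → off.
(26, 7): 7² ≡ 8, rhs ≡ 26 → off.
(1, 31): 31² ≡ 18, rhs ≡ 24 → off.
(5, 29): 29² ≡ 21, rhs ≡ 21 → on.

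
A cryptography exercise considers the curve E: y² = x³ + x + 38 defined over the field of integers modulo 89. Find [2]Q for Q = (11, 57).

tangent at (11, 57): λ = (3·11² + 1)/(2·57) ≡ 8/25. 25⁻¹ ≡ 57 (mod 89), so λ ≡ 8·57 ≡ 11.
  x = λ² - 11 - 11 = 121 - 22 ≡ 10; y = λ·(11 - 10) - 57 ≡ 43. → (10, 43)

(10, 43)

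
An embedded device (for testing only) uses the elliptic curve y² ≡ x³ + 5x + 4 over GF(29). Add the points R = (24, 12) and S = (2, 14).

(24, 12) + (2, 14). λ = (14 - 12)/(2 - 24) ≡ 2/7 mod 29. 7⁻¹ ≡ 25 (mod 29), so λ ≡ 21.
  x = λ² - 24 - 2 = 441 - 26 ≡ 9; y = λ·(24 - 9) - 12 ≡ 13. → (9, 13)

(9, 13)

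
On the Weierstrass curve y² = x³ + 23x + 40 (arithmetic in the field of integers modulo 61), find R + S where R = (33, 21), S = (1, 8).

(14, 42)

(33, 21) + (1, 8). λ = (8 - 21)/(1 - 33) ≡ 48/29 mod 61. 29⁻¹ ≡ 40 (mod 61) since 29·40 = 1160 ≡ 1, so λ ≡ 29.
  x = λ² - 33 - 1 = 841 - 34 ≡ 14; y = λ·(33 - 14) - 21 ≡ 42. → (14, 42)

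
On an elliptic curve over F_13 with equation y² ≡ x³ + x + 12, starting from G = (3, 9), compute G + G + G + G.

(3, 9)

Double-and-add on 4 = (100)₂. Start with G = (3, 9) for the leading 1-bit.
double: tangent at (3, 9): λ = (3·3² + 1)/(2·9) ≡ 2/5. 5⁻¹ ≡ 8 (mod 13), so λ ≡ 2·8 ≡ 3.
  x = λ² - 3 - 3 = 9 - 6 ≡ 3; y = λ·(3 - 3) - 9 ≡ 4. → (3, 4)
double: tangent at (3, 4): λ = (3·3² + 1)/(2·4) ≡ 2/8. 8⁻¹ ≡ 5 (mod 13), so λ ≡ 2·5 ≡ 10.
  x = λ² - 3 - 3 = 100 - 6 ≡ 3; y = λ·(3 - 3) - 4 ≡ 9. → (3, 9)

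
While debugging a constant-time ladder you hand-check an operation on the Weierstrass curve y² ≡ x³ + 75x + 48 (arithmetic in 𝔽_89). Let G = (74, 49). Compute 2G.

(72, 88)

tangent at (74, 49): λ = (3·74² + 75)/(2·49) ≡ 38/9. 9⁻¹ ≡ 10 (mod 89) since 9·10 = 90 ≡ 1, so λ ≡ 38·10 ≡ 24.
  x = λ² - 74 - 74 = 576 - 148 ≡ 72; y = λ·(74 - 72) - 49 ≡ 88. → (72, 88)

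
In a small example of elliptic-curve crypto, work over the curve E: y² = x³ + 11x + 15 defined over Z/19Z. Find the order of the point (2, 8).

2P: tangent at (2, 8): λ = (3·2² + 11)/(2·8) ≡ 4/16. 16⁻¹ ≡ 6 (mod 19), so λ ≡ 4·6 ≡ 5.
  x = λ² - 2 - 2 = 25 - 4 ≡ 2; y = λ·(2 - 2) - 8 ≡ 11. → (2, 11)
3P: (2, 11) + (2, 8): same x and y₁ ≡ -y₂, so the sum is O.
3P = O, so the order is 3.

3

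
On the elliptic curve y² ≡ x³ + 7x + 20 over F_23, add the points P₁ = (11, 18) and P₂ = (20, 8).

(8, 17)

(11, 18) + (20, 8). λ = (8 - 18)/(20 - 11) ≡ 13/9 mod 23. 9⁻¹ ≡ 18 (mod 23) since 9·18 = 162 ≡ 1, so λ ≡ 4.
  x = λ² - 11 - 20 = 16 - 31 ≡ 8; y = λ·(11 - 8) - 18 ≡ 17. → (8, 17)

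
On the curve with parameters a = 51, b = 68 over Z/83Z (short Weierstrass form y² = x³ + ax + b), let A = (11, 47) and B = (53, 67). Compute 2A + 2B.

(47, 31)

First 2A:
Repeated addition: build up to 2A.
2A: tangent at (11, 47): λ = (3·11² + 51)/(2·47) ≡ 82/11. 11⁻¹ ≡ 68 (mod 83), so λ ≡ 82·68 ≡ 15.
  x = λ² - 11 - 11 = 225 - 22 ≡ 37; y = λ·(11 - 37) - 47 ≡ 61. → (37, 61)
2A = (37, 61).
Next 2B:
Repeated addition: build up to 2B.
2B: tangent at (53, 67): λ = (3·53² + 51)/(2·67) ≡ 12/51. 51⁻¹ ≡ 70 (mod 83) since 51·70 = 3570 ≡ 1, so λ ≡ 12·70 ≡ 10.
  x = λ² - 53 - 53 = 100 - 106 ≡ 77; y = λ·(53 - 77) - 67 ≡ 25. → (77, 25)
2B = (77, 25).
Finally 2A + 2B:
(37, 61) + (77, 25). λ = (25 - 61)/(77 - 37) ≡ 47/40 mod 83. 40⁻¹ ≡ 27 (mod 83) since 40·27 = 1080 ≡ 1, so λ ≡ 24.
  x = λ² - 37 - 77 = 576 - 114 ≡ 47; y = λ·(37 - 47) - 61 ≡ 31. → (47, 31)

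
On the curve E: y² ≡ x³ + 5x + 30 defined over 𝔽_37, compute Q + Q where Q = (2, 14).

tangent at (2, 14): λ = (3·2² + 5)/(2·14) ≡ 17/28. 28⁻¹ ≡ 4 (mod 37), so λ ≡ 17·4 ≡ 31.
  x = λ² - 2 - 2 = 961 - 4 ≡ 32; y = λ·(2 - 32) - 14 ≡ 18. → (32, 18)

(32, 18)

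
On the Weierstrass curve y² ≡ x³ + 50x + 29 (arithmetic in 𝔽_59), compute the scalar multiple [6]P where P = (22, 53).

(26, 54)

Double-and-add on 6 = (110)₂. Start with P = (22, 53) for the leading 1-bit.
double: tangent at (22, 53): λ = (3·22² + 50)/(2·53) ≡ 27/47. 47⁻¹ ≡ 54 (mod 59) since 47·54 = 2538 ≡ 1, so λ ≡ 27·54 ≡ 42.
  x = λ² - 22 - 22 = 1764 - 44 ≡ 9; y = λ·(22 - 9) - 53 ≡ 21. → (9, 21)
add P: (9, 21) + (22, 53). λ = (53 - 21)/(22 - 9) ≡ 32/13 mod 59. 13⁻¹ ≡ 50 (mod 59), so λ ≡ 7.
  x = λ² - 9 - 22 = 49 - 31 ≡ 18; y = λ·(9 - 18) - 21 ≡ 34. → (18, 34)
double: tangent at (18, 34): λ = (3·18² + 50)/(2·34) ≡ 19/9. 9⁻¹ ≡ 46 (mod 59), so λ ≡ 19·46 ≡ 48.
  x = λ² - 18 - 18 = 2304 - 36 ≡ 26; y = λ·(18 - 26) - 34 ≡ 54. → (26, 54)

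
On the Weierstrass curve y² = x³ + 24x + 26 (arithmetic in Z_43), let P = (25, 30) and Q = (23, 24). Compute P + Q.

(25, 30) + (23, 24). λ = (24 - 30)/(23 - 25) ≡ 37/41 mod 43. 41⁻¹ ≡ 21 (mod 43), so λ ≡ 3.
  x = λ² - 25 - 23 = 9 - 48 ≡ 4; y = λ·(25 - 4) - 30 ≡ 33. → (4, 33)

(4, 33)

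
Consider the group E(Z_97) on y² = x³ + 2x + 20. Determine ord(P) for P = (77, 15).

2P: tangent at (77, 15): λ = (3·77² + 2)/(2·15) ≡ 38/30. 30⁻¹ ≡ 55 (mod 97), so λ ≡ 38·55 ≡ 53.
  x = λ² - 77 - 77 = 2809 - 154 ≡ 36; y = λ·(77 - 36) - 15 ≡ 24. → (36, 24)
3P: (36, 24) + (77, 15). λ = (15 - 24)/(77 - 36) ≡ 88/41 mod 97. 41⁻¹ ≡ 71 (mod 97), so λ ≡ 40.
  x = λ² - 36 - 77 = 1600 - 113 ≡ 32; y = λ·(36 - 32) - 24 ≡ 39. → (32, 39)
4P: (32, 39) + (77, 15). λ = (15 - 39)/(77 - 32) ≡ 73/45 mod 97. 45⁻¹ ≡ 69 (mod 97), so λ ≡ 90.
  x = λ² - 32 - 77 = 8100 - 109 ≡ 37; y = λ·(32 - 37) - 39 ≡ 93. → (37, 93)
5P: (37, 93) + (77, 15). λ = (15 - 93)/(77 - 37) ≡ 19/40 mod 97. 40⁻¹ ≡ 17 (mod 97) since 40·17 = 680 ≡ 1, so λ ≡ 32.
  x = λ² - 37 - 77 = 1024 - 114 ≡ 37; y = λ·(37 - 37) - 93 ≡ 4. → (37, 4)
6P: (37, 4) + (77, 15). λ = (15 - 4)/(77 - 37) ≡ 11/40 mod 97. 40⁻¹ ≡ 17 (mod 97) since 40·17 = 680 ≡ 1, so λ ≡ 90.
  x = λ² - 37 - 77 = 8100 - 114 ≡ 32; y = λ·(37 - 32) - 4 ≡ 58. → (32, 58)
7P: (32, 58) + (77, 15). λ = (15 - 58)/(77 - 32) ≡ 54/45 mod 97. 45⁻¹ ≡ 69 (mod 97) since 45·69 = 3105 ≡ 1, so λ ≡ 40.
  x = λ² - 32 - 77 = 1600 - 109 ≡ 36; y = λ·(32 - 36) - 58 ≡ 73. → (36, 73)
8P: (36, 73) + (77, 15). λ = (15 - 73)/(77 - 36) ≡ 39/41 mod 97. 41⁻¹ ≡ 71 (mod 97) since 41·71 = 2911 ≡ 1, so λ ≡ 53.
  x = λ² - 36 - 77 = 2809 - 113 ≡ 77; y = λ·(36 - 77) - 73 ≡ 82. → (77, 82)
9P: (77, 82) + (77, 15): same x and y₁ ≡ -y₂, so the sum is O.
9P = O, so the order is 9.

9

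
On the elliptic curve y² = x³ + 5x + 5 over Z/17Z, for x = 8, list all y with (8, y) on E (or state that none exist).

8, 9

x³ + 5x + 5 = 557 ≡ 13 (mod 17).
Square roots of 13 mod 17: 8 and 9 (since 8² = 64 ≡ 13).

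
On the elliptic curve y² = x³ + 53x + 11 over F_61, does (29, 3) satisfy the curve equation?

no

y² = 3² ≡ 9; x³ + 53x + 11 = 25937 ≡ 12 (mod 61). 9 ≠ 12.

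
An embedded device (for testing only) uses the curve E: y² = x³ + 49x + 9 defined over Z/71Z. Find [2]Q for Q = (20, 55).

tangent at (20, 55): λ = (3·20² + 49)/(2·55) ≡ 42/39. 39⁻¹ ≡ 51 (mod 71) since 39·51 = 1989 ≡ 1, so λ ≡ 42·51 ≡ 12.
  x = λ² - 20 - 20 = 144 - 40 ≡ 33; y = λ·(20 - 33) - 55 ≡ 2. → (33, 2)

(33, 2)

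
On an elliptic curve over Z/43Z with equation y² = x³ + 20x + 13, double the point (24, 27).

(26, 7)

tangent at (24, 27): λ = (3·24² + 20)/(2·27) ≡ 28/11. 11⁻¹ ≡ 4 (mod 43), so λ ≡ 28·4 ≡ 26.
  x = λ² - 24 - 24 = 676 - 48 ≡ 26; y = λ·(24 - 26) - 27 ≡ 7. → (26, 7)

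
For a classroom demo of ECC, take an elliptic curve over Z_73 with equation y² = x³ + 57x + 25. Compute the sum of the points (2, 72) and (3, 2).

(2, 72) + (3, 2). λ = (2 - 72)/(3 - 2) ≡ 3/1 mod 73. 1⁻¹ ≡ 1 (mod 73), so λ ≡ 3.
  x = λ² - 2 - 3 = 9 - 5 ≡ 4; y = λ·(2 - 4) - 72 ≡ 68. → (4, 68)

(4, 68)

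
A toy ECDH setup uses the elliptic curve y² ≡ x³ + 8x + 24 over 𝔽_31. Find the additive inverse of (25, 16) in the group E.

-(25, 16) = (25, -16 mod 31) = (25, 15).

(25, 15)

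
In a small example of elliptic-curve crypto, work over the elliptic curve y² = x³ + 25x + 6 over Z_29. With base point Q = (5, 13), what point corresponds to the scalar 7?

Double-and-add on 7 = (111)₂. Start with Q = (5, 13) for the leading 1-bit.
double: tangent at (5, 13): λ = (3·5² + 25)/(2·13) ≡ 13/26. 26⁻¹ ≡ 19 (mod 29), so λ ≡ 13·19 ≡ 15.
  x = λ² - 5 - 5 = 225 - 10 ≡ 12; y = λ·(5 - 12) - 13 ≡ 27. → (12, 27)
add Q: (12, 27) + (5, 13). λ = (13 - 27)/(5 - 12) ≡ 15/22 mod 29. 22⁻¹ ≡ 4 (mod 29) since 22·4 = 88 ≡ 1, so λ ≡ 2.
  x = λ² - 12 - 5 = 4 - 17 ≡ 16; y = λ·(12 - 16) - 27 ≡ 23. → (16, 23)
double: tangent at (16, 23): λ = (3·16² + 25)/(2·23) ≡ 10/17. 17⁻¹ ≡ 12 (mod 29), so λ ≡ 10·12 ≡ 4.
  x = λ² - 16 - 16 = 16 - 32 ≡ 13; y = λ·(16 - 13) - 23 ≡ 18. → (13, 18)
add Q: (13, 18) + (5, 13). λ = (13 - 18)/(5 - 13) ≡ 24/21 mod 29. 21⁻¹ ≡ 18 (mod 29) since 21·18 = 378 ≡ 1, so λ ≡ 26.
  x = λ² - 13 - 5 = 676 - 18 ≡ 20; y = λ·(13 - 20) - 18 ≡ 3. → (20, 3)

(20, 3)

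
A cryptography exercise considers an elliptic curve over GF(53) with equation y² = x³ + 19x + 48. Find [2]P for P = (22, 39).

tangent at (22, 39): λ = (3·22² + 19)/(2·39) ≡ 40/25. 25⁻¹ ≡ 17 (mod 53), so λ ≡ 40·17 ≡ 44.
  x = λ² - 22 - 22 = 1936 - 44 ≡ 37; y = λ·(22 - 37) - 39 ≡ 43. → (37, 43)

(37, 43)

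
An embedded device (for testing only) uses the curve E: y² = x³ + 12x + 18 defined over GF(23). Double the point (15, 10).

tangent at (15, 10): λ = (3·15² + 12)/(2·10) ≡ 20/20. 20⁻¹ ≡ 15 (mod 23) since 20·15 = 300 ≡ 1, so λ ≡ 20·15 ≡ 1.
  x = λ² - 15 - 15 = 1 - 30 ≡ 17; y = λ·(15 - 17) - 10 ≡ 11. → (17, 11)

(17, 11)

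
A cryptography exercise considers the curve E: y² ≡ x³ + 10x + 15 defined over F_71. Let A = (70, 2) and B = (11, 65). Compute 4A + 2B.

(48, 16)

First 4A:
Repeated addition: build up to 4A.
2A: tangent at (70, 2): λ = (3·70² + 10)/(2·2) ≡ 13/4. 4⁻¹ ≡ 18 (mod 71), so λ ≡ 13·18 ≡ 21.
  x = λ² - 70 - 70 = 441 - 140 ≡ 17; y = λ·(70 - 17) - 2 ≡ 46. → (17, 46)
3A: (17, 46) + (70, 2). λ = (2 - 46)/(70 - 17) ≡ 27/53 mod 71. 53⁻¹ ≡ 67 (mod 71), so λ ≡ 34.
  x = λ² - 17 - 70 = 1156 - 87 ≡ 4; y = λ·(17 - 4) - 46 ≡ 41. → (4, 41)
4A: (4, 41) + (70, 2). λ = (2 - 41)/(70 - 4) ≡ 32/66 mod 71. 66⁻¹ ≡ 14 (mod 71) since 66·14 = 924 ≡ 1, so λ ≡ 22.
  x = λ² - 4 - 70 = 484 - 74 ≡ 55; y = λ·(4 - 55) - 41 ≡ 44. → (55, 44)
4A = (55, 44).
Next 2B:
Repeated addition: build up to 2B.
2B: tangent at (11, 65): λ = (3·11² + 10)/(2·65) ≡ 18/59. 59⁻¹ ≡ 65 (mod 71), so λ ≡ 18·65 ≡ 34.
  x = λ² - 11 - 11 = 1156 - 22 ≡ 69; y = λ·(11 - 69) - 65 ≡ 22. → (69, 22)
2B = (69, 22).
Finally 4A + 2B:
(55, 44) + (69, 22). λ = (22 - 44)/(69 - 55) ≡ 49/14 mod 71. 14⁻¹ ≡ 66 (mod 71), so λ ≡ 39.
  x = λ² - 55 - 69 = 1521 - 124 ≡ 48; y = λ·(55 - 48) - 44 ≡ 16. → (48, 16)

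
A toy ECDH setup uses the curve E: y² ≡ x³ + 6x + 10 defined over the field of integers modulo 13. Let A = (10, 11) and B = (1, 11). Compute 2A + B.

(11, 9)

First 2A:
Repeated addition: build up to 2A.
2A: tangent at (10, 11): λ = (3·10² + 6)/(2·11) ≡ 7/9. 9⁻¹ ≡ 3 (mod 13), so λ ≡ 7·3 ≡ 8.
  x = λ² - 10 - 10 = 64 - 20 ≡ 5; y = λ·(10 - 5) - 11 ≡ 3. → (5, 3)
2A = (5, 3).
Finally 2A + B:
(5, 3) + (1, 11). λ = (11 - 3)/(1 - 5) ≡ 8/9 mod 13. 9⁻¹ ≡ 3 (mod 13) since 9·3 = 27 ≡ 1, so λ ≡ 11.
  x = λ² - 5 - 1 = 121 - 6 ≡ 11; y = λ·(5 - 11) - 3 ≡ 9. → (11, 9)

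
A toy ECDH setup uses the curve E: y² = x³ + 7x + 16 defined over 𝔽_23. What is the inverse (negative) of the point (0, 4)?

-(0, 4) = (0, -4 mod 23) = (0, 19).

(0, 19)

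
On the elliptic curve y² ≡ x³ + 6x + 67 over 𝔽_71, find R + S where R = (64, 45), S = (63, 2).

(18, 16)

(64, 45) + (63, 2). λ = (2 - 45)/(63 - 64) ≡ 28/70 mod 71. 70⁻¹ ≡ 70 (mod 71) since 70·70 = 4900 ≡ 1, so λ ≡ 43.
  x = λ² - 64 - 63 = 1849 - 127 ≡ 18; y = λ·(64 - 18) - 45 ≡ 16. → (18, 16)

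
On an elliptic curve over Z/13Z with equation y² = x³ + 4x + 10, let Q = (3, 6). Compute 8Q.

Double-and-add on 8 = (1000)₂. Start with Q = (3, 6) for the leading 1-bit.
double: tangent at (3, 6): λ = (3·3² + 4)/(2·6) ≡ 5/12. 12⁻¹ ≡ 12 (mod 13) since 12·12 = 144 ≡ 1, so λ ≡ 5·12 ≡ 8.
  x = λ² - 3 - 3 = 64 - 6 ≡ 6; y = λ·(3 - 6) - 6 ≡ 9. → (6, 9)
double: tangent at (6, 9): λ = (3·6² + 4)/(2·9) ≡ 8/5. 5⁻¹ ≡ 8 (mod 13), so λ ≡ 8·8 ≡ 12.
  x = λ² - 6 - 6 = 144 - 12 ≡ 2; y = λ·(6 - 2) - 9 ≡ 0. → (2, 0)
double: (2, 0) + (2, 0): same x and y₁ ≡ -y₂, so the sum is ∞.

O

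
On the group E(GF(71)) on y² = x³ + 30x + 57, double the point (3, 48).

(51, 30)

tangent at (3, 48): λ = (3·3² + 30)/(2·48) ≡ 57/25. 25⁻¹ ≡ 54 (mod 71), so λ ≡ 57·54 ≡ 25.
  x = λ² - 3 - 3 = 625 - 6 ≡ 51; y = λ·(3 - 51) - 48 ≡ 30. → (51, 30)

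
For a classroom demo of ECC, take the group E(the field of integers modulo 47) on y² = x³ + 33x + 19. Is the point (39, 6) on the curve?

no

y² = 6² ≡ 36; x³ + 33x + 19 = 60625 ≡ 42 (mod 47). 36 ≠ 42.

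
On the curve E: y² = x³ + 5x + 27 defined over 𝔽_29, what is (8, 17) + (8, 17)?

(4, 13)

tangent at (8, 17): λ = (3·8² + 5)/(2·17) ≡ 23/5. 5⁻¹ ≡ 6 (mod 29), so λ ≡ 23·6 ≡ 22.
  x = λ² - 8 - 8 = 484 - 16 ≡ 4; y = λ·(8 - 4) - 17 ≡ 13. → (4, 13)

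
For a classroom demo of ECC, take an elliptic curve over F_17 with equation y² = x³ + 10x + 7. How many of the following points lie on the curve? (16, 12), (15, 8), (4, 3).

2

(16, 12): 12² ≡ 8, rhs ≡ 13 → off.
(15, 8): 8² ≡ 13, rhs ≡ 13 → on.
(4, 3): 3² ≡ 9, rhs ≡ 9 → on.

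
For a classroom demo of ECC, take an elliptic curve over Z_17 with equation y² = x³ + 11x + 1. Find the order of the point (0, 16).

5

2P: tangent at (0, 16): λ = (3·0² + 11)/(2·16) ≡ 11/15. 15⁻¹ ≡ 8 (mod 17), so λ ≡ 11·8 ≡ 3.
  x = λ² - 0 - 0 = 9 - 0 ≡ 9; y = λ·(0 - 9) - 16 ≡ 8. → (9, 8)
3P: (9, 8) + (0, 16). λ = (16 - 8)/(0 - 9) ≡ 8/8 mod 17. 8⁻¹ ≡ 15 (mod 17), so λ ≡ 1.
  x = λ² - 9 - 0 = 1 - 9 ≡ 9; y = λ·(9 - 9) - 8 ≡ 9. → (9, 9)
4P: (9, 9) + (0, 16). λ = (16 - 9)/(0 - 9) ≡ 7/8 mod 17. 8⁻¹ ≡ 15 (mod 17) since 8·15 = 120 ≡ 1, so λ ≡ 3.
  x = λ² - 9 - 0 = 9 - 9 ≡ 0; y = λ·(9 - 0) - 9 ≡ 1. → (0, 1)
5P: (0, 1) + (0, 16): same x and y₁ ≡ -y₂, so the sum is the point at infinity.
5P = the point at infinity, so the order is 5.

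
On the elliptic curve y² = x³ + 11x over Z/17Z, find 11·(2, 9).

Write P = (2, 9).
Double-and-add on 11 = (1011)₂. Start with P = (2, 9) for the leading 1-bit.
double: tangent at (2, 9): λ = (3·2² + 11)/(2·9) ≡ 6/1. 1⁻¹ ≡ 1 (mod 17) since 1·1 = 1 ≡ 1, so λ ≡ 6·1 ≡ 6.
  x = λ² - 2 - 2 = 36 - 4 ≡ 15; y = λ·(2 - 15) - 9 ≡ 15. → (15, 15)
double: tangent at (15, 15): λ = (3·15² + 11)/(2·15) ≡ 6/13. 13⁻¹ ≡ 4 (mod 17) since 13·4 = 52 ≡ 1, so λ ≡ 6·4 ≡ 7.
  x = λ² - 15 - 15 = 49 - 30 ≡ 2; y = λ·(15 - 2) - 15 ≡ 8. → (2, 8)
add P: (2, 8) + (2, 9): same x and y₁ ≡ -y₂, so the sum is O.
double: O + O = O (identity).
add P: O + (2, 9) = (2, 9) (identity).

(2, 9)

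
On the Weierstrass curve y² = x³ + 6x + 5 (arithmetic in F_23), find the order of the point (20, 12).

9

2P: tangent at (20, 12): λ = (3·20² + 6)/(2·12) ≡ 10/1. 1⁻¹ ≡ 1 (mod 23) since 1·1 = 1 ≡ 1, so λ ≡ 10·1 ≡ 10.
  x = λ² - 20 - 20 = 100 - 40 ≡ 14; y = λ·(20 - 14) - 12 ≡ 2. → (14, 2)
3P: (14, 2) + (20, 12). λ = (12 - 2)/(20 - 14) ≡ 10/6 mod 23. 6⁻¹ ≡ 4 (mod 23) since 6·4 = 24 ≡ 1, so λ ≡ 17.
  x = λ² - 14 - 20 = 289 - 34 ≡ 2; y = λ·(14 - 2) - 2 ≡ 18. → (2, 18)
4P: (2, 18) + (20, 12). λ = (12 - 18)/(20 - 2) ≡ 17/18 mod 23. 18⁻¹ ≡ 9 (mod 23) since 18·9 = 162 ≡ 1, so λ ≡ 15.
  x = λ² - 2 - 20 = 225 - 22 ≡ 19; y = λ·(2 - 19) - 18 ≡ 3. → (19, 3)
5P: (19, 3) + (20, 12). λ = (12 - 3)/(20 - 19) ≡ 9/1 mod 23. 1⁻¹ ≡ 1 (mod 23) since 1·1 = 1 ≡ 1, so λ ≡ 9.
  x = λ² - 19 - 20 = 81 - 39 ≡ 19; y = λ·(19 - 19) - 3 ≡ 20. → (19, 20)
6P: (19, 20) + (20, 12). λ = (12 - 20)/(20 - 19) ≡ 15/1 mod 23. 1⁻¹ ≡ 1 (mod 23), so λ ≡ 15.
  x = λ² - 19 - 20 = 225 - 39 ≡ 2; y = λ·(19 - 2) - 20 ≡ 5. → (2, 5)
7P: (2, 5) + (20, 12). λ = (12 - 5)/(20 - 2) ≡ 7/18 mod 23. 18⁻¹ ≡ 9 (mod 23) since 18·9 = 162 ≡ 1, so λ ≡ 17.
  x = λ² - 2 - 20 = 289 - 22 ≡ 14; y = λ·(2 - 14) - 5 ≡ 21. → (14, 21)
8P: (14, 21) + (20, 12). λ = (12 - 21)/(20 - 14) ≡ 14/6 mod 23. 6⁻¹ ≡ 4 (mod 23), so λ ≡ 10.
  x = λ² - 14 - 20 = 100 - 34 ≡ 20; y = λ·(14 - 20) - 21 ≡ 11. → (20, 11)
9P: (20, 11) + (20, 12): same x and y₁ ≡ -y₂, so the sum is O.
9P = O, so the order is 9.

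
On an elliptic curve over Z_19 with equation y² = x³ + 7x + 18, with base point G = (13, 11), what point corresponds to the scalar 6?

Double-and-add on 6 = (110)₂. Start with G = (13, 11) for the leading 1-bit.
double: tangent at (13, 11): λ = (3·13² + 7)/(2·11) ≡ 1/3. 3⁻¹ ≡ 13 (mod 19) since 3·13 = 39 ≡ 1, so λ ≡ 1·13 ≡ 13.
  x = λ² - 13 - 13 = 169 - 26 ≡ 10; y = λ·(13 - 10) - 11 ≡ 9. → (10, 9)
add G: (10, 9) + (13, 11). λ = (11 - 9)/(13 - 10) ≡ 2/3 mod 19. 3⁻¹ ≡ 13 (mod 19) since 3·13 = 39 ≡ 1, so λ ≡ 7.
  x = λ² - 10 - 13 = 49 - 23 ≡ 7; y = λ·(10 - 7) - 9 ≡ 12. → (7, 12)
double: tangent at (7, 12): λ = (3·7² + 7)/(2·12) ≡ 2/5. 5⁻¹ ≡ 4 (mod 19) since 5·4 = 20 ≡ 1, so λ ≡ 2·4 ≡ 8.
  x = λ² - 7 - 7 = 64 - 14 ≡ 12; y = λ·(7 - 12) - 12 ≡ 5. → (12, 5)

(12, 5)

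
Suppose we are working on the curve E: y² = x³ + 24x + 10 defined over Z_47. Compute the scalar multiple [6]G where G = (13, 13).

Repeated addition: build up to 6G.
2G: tangent at (13, 13): λ = (3·13² + 24)/(2·13) ≡ 14/26. 26⁻¹ ≡ 38 (mod 47) since 26·38 = 988 ≡ 1, so λ ≡ 14·38 ≡ 15.
  x = λ² - 13 - 13 = 225 - 26 ≡ 11; y = λ·(13 - 11) - 13 ≡ 17. → (11, 17)
3G: (11, 17) + (13, 13). λ = (13 - 17)/(13 - 11) ≡ 43/2 mod 47. 2⁻¹ ≡ 24 (mod 47), so λ ≡ 45.
  x = λ² - 11 - 13 = 2025 - 24 ≡ 27; y = λ·(11 - 27) - 17 ≡ 15. → (27, 15)
4G: (27, 15) + (13, 13). λ = (13 - 15)/(13 - 27) ≡ 45/33 mod 47. 33⁻¹ ≡ 10 (mod 47), so λ ≡ 27.
  x = λ² - 27 - 13 = 729 - 40 ≡ 31; y = λ·(27 - 31) - 15 ≡ 18. → (31, 18)
5G: (31, 18) + (13, 13). λ = (13 - 18)/(13 - 31) ≡ 42/29 mod 47. 29⁻¹ ≡ 13 (mod 47) since 29·13 = 377 ≡ 1, so λ ≡ 29.
  x = λ² - 31 - 13 = 841 - 44 ≡ 45; y = λ·(31 - 45) - 18 ≡ 46. → (45, 46)
6G: (45, 46) + (13, 13). λ = (13 - 46)/(13 - 45) ≡ 14/15 mod 47. 15⁻¹ ≡ 22 (mod 47), so λ ≡ 26.
  x = λ² - 45 - 13 = 676 - 58 ≡ 7; y = λ·(45 - 7) - 46 ≡ 2. → (7, 2)

(7, 2)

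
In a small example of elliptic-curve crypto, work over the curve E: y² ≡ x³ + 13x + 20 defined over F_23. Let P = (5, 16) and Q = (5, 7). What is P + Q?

O

The two points share x = 5 and their y-coordinates satisfy 16 + 7 ≡ 0 (mod 23), so they are inverses. Their sum is O.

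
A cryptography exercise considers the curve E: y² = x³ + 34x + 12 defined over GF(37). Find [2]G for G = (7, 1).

tangent at (7, 1): λ = (3·7² + 34)/(2·1) ≡ 33/2. 2⁻¹ ≡ 19 (mod 37), so λ ≡ 33·19 ≡ 35.
  x = λ² - 7 - 7 = 1225 - 14 ≡ 27; y = λ·(7 - 27) - 1 ≡ 2. → (27, 2)

(27, 2)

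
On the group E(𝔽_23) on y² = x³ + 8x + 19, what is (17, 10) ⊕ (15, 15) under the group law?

(3, 1)

(17, 10) + (15, 15). λ = (15 - 10)/(15 - 17) ≡ 5/21 mod 23. 21⁻¹ ≡ 11 (mod 23), so λ ≡ 9.
  x = λ² - 17 - 15 = 81 - 32 ≡ 3; y = λ·(17 - 3) - 10 ≡ 1. → (3, 1)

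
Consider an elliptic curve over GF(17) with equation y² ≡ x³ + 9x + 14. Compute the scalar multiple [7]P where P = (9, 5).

(9, 12)

Double-and-add on 7 = (111)₂. Start with P = (9, 5) for the leading 1-bit.
double: tangent at (9, 5): λ = (3·9² + 9)/(2·5) ≡ 14/10. 10⁻¹ ≡ 12 (mod 17), so λ ≡ 14·12 ≡ 15.
  x = λ² - 9 - 9 = 225 - 18 ≡ 3; y = λ·(9 - 3) - 5 ≡ 0. → (3, 0)
add P: (3, 0) + (9, 5). λ = (5 - 0)/(9 - 3) ≡ 5/6 mod 17. 6⁻¹ ≡ 3 (mod 17), so λ ≡ 15.
  x = λ² - 3 - 9 = 225 - 12 ≡ 9; y = λ·(3 - 9) - 0 ≡ 12. → (9, 12)
double: tangent at (9, 12): λ = (3·9² + 9)/(2·12) ≡ 14/7. 7⁻¹ ≡ 5 (mod 17), so λ ≡ 14·5 ≡ 2.
  x = λ² - 9 - 9 = 4 - 18 ≡ 3; y = λ·(9 - 3) - 12 ≡ 0. → (3, 0)
add P: (3, 0) + (9, 5). λ = (5 - 0)/(9 - 3) ≡ 5/6 mod 17. 6⁻¹ ≡ 3 (mod 17), so λ ≡ 15.
  x = λ² - 3 - 9 = 225 - 12 ≡ 9; y = λ·(3 - 9) - 0 ≡ 12. → (9, 12)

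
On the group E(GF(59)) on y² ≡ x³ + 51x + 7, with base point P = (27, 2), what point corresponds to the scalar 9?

Double-and-add on 9 = (1001)₂. Start with P = (27, 2) for the leading 1-bit.
double: tangent at (27, 2): λ = (3·27² + 51)/(2·2) ≡ 55/4. 4⁻¹ ≡ 15 (mod 59) since 4·15 = 60 ≡ 1, so λ ≡ 55·15 ≡ 58.
  x = λ² - 27 - 27 = 3364 - 54 ≡ 6; y = λ·(27 - 6) - 2 ≡ 36. → (6, 36)
double: tangent at (6, 36): λ = (3·6² + 51)/(2·36) ≡ 41/13. 13⁻¹ ≡ 50 (mod 59), so λ ≡ 41·50 ≡ 44.
  x = λ² - 6 - 6 = 1936 - 12 ≡ 36; y = λ·(6 - 36) - 36 ≡ 1. → (36, 1)
double: tangent at (36, 1): λ = (3·36² + 51)/(2·1) ≡ 45/2. 2⁻¹ ≡ 30 (mod 59) since 2·30 = 60 ≡ 1, so λ ≡ 45·30 ≡ 52.
  x = λ² - 36 - 36 = 2704 - 72 ≡ 36; y = λ·(36 - 36) - 1 ≡ 58. → (36, 58)
add P: (36, 58) + (27, 2). λ = (2 - 58)/(27 - 36) ≡ 3/50 mod 59. 50⁻¹ ≡ 13 (mod 59), so λ ≡ 39.
  x = λ² - 36 - 27 = 1521 - 63 ≡ 42; y = λ·(36 - 42) - 58 ≡ 3. → (42, 3)

(42, 3)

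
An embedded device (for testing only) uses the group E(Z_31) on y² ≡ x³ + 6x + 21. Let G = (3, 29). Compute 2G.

tangent at (3, 29): λ = (3·3² + 6)/(2·29) ≡ 2/27. 27⁻¹ ≡ 23 (mod 31), so λ ≡ 2·23 ≡ 15.
  x = λ² - 3 - 3 = 225 - 6 ≡ 2; y = λ·(3 - 2) - 29 ≡ 17. → (2, 17)

(2, 17)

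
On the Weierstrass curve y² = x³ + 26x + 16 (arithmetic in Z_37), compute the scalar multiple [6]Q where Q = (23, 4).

Double-and-add on 6 = (110)₂. Start with Q = (23, 4) for the leading 1-bit.
double: tangent at (23, 4): λ = (3·23² + 26)/(2·4) ≡ 22/8. 8⁻¹ ≡ 14 (mod 37) since 8·14 = 112 ≡ 1, so λ ≡ 22·14 ≡ 12.
  x = λ² - 23 - 23 = 144 - 46 ≡ 24; y = λ·(23 - 24) - 4 ≡ 21. → (24, 21)
add Q: (24, 21) + (23, 4). λ = (4 - 21)/(23 - 24) ≡ 20/36 mod 37. 36⁻¹ ≡ 36 (mod 37), so λ ≡ 17.
  x = λ² - 24 - 23 = 289 - 47 ≡ 20; y = λ·(24 - 20) - 21 ≡ 10. → (20, 10)
double: tangent at (20, 10): λ = (3·20² + 26)/(2·10) ≡ 5/20. 20⁻¹ ≡ 13 (mod 37), so λ ≡ 5·13 ≡ 28.
  x = λ² - 20 - 20 = 784 - 40 ≡ 4; y = λ·(20 - 4) - 10 ≡ 31. → (4, 31)

(4, 31)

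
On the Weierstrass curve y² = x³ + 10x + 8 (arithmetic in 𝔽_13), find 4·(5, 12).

(2, 7)

Write G = (5, 12).
Repeated addition: build up to 4G.
2G: tangent at (5, 12): λ = (3·5² + 10)/(2·12) ≡ 7/11. 11⁻¹ ≡ 6 (mod 13), so λ ≡ 7·6 ≡ 3.
  x = λ² - 5 - 5 = 9 - 10 ≡ 12; y = λ·(5 - 12) - 12 ≡ 6. → (12, 6)
3G: (12, 6) + (5, 12). λ = (12 - 6)/(5 - 12) ≡ 6/6 mod 13. 6⁻¹ ≡ 11 (mod 13), so λ ≡ 1.
  x = λ² - 12 - 5 = 1 - 17 ≡ 10; y = λ·(12 - 10) - 6 ≡ 9. → (10, 9)
4G: (10, 9) + (5, 12). λ = (12 - 9)/(5 - 10) ≡ 3/8 mod 13. 8⁻¹ ≡ 5 (mod 13), so λ ≡ 2.
  x = λ² - 10 - 5 = 4 - 15 ≡ 2; y = λ·(10 - 2) - 9 ≡ 7. → (2, 7)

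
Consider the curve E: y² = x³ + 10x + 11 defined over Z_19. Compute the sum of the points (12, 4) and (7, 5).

(16, 12)

(12, 4) + (7, 5). λ = (5 - 4)/(7 - 12) ≡ 1/14 mod 19. 14⁻¹ ≡ 15 (mod 19), so λ ≡ 15.
  x = λ² - 12 - 7 = 225 - 19 ≡ 16; y = λ·(12 - 16) - 4 ≡ 12. → (16, 12)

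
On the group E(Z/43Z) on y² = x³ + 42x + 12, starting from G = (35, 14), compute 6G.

Double-and-add on 6 = (110)₂. Start with G = (35, 14) for the leading 1-bit.
double: tangent at (35, 14): λ = (3·35² + 42)/(2·14) ≡ 19/28. 28⁻¹ ≡ 20 (mod 43), so λ ≡ 19·20 ≡ 36.
  x = λ² - 35 - 35 = 1296 - 70 ≡ 22; y = λ·(35 - 22) - 14 ≡ 24. → (22, 24)
add G: (22, 24) + (35, 14). λ = (14 - 24)/(35 - 22) ≡ 33/13 mod 43. 13⁻¹ ≡ 10 (mod 43), so λ ≡ 29.
  x = λ² - 22 - 35 = 841 - 57 ≡ 10; y = λ·(22 - 10) - 24 ≡ 23. → (10, 23)
double: tangent at (10, 23): λ = (3·10² + 42)/(2·23) ≡ 41/3. 3⁻¹ ≡ 29 (mod 43) since 3·29 = 87 ≡ 1, so λ ≡ 41·29 ≡ 28.
  x = λ² - 10 - 10 = 784 - 20 ≡ 33; y = λ·(10 - 33) - 23 ≡ 21. → (33, 21)

(33, 21)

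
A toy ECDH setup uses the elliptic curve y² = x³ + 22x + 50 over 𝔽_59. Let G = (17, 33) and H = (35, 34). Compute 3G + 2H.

First 3G:
Repeated addition: build up to 3G.
2G: tangent at (17, 33): λ = (3·17² + 22)/(2·33) ≡ 4/7. 7⁻¹ ≡ 17 (mod 59), so λ ≡ 4·17 ≡ 9.
  x = λ² - 17 - 17 = 81 - 34 ≡ 47; y = λ·(17 - 47) - 33 ≡ 51. → (47, 51)
3G: (47, 51) + (17, 33). λ = (33 - 51)/(17 - 47) ≡ 41/29 mod 59. 29⁻¹ ≡ 57 (mod 59), so λ ≡ 36.
  x = λ² - 47 - 17 = 1296 - 64 ≡ 52; y = λ·(47 - 52) - 51 ≡ 5. → (52, 5)
3G = (52, 5).
Next 2H:
Repeated addition: build up to 2H.
2H: tangent at (35, 34): λ = (3·35² + 22)/(2·34) ≡ 39/9. 9⁻¹ ≡ 46 (mod 59) since 9·46 = 414 ≡ 1, so λ ≡ 39·46 ≡ 24.
  x = λ² - 35 - 35 = 576 - 70 ≡ 34; y = λ·(35 - 34) - 34 ≡ 49. → (34, 49)
2H = (34, 49).
Finally 3G + 2H:
(52, 5) + (34, 49). λ = (49 - 5)/(34 - 52) ≡ 44/41 mod 59. 41⁻¹ ≡ 36 (mod 59), so λ ≡ 50.
  x = λ² - 52 - 34 = 2500 - 86 ≡ 54; y = λ·(52 - 54) - 5 ≡ 13. → (54, 13)

(54, 13)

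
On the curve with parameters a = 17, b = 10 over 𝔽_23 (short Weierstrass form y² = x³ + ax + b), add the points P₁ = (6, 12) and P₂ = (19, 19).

(6, 12) + (19, 19). λ = (19 - 12)/(19 - 6) ≡ 7/13 mod 23. 13⁻¹ ≡ 16 (mod 23) since 13·16 = 208 ≡ 1, so λ ≡ 20.
  x = λ² - 6 - 19 = 400 - 25 ≡ 7; y = λ·(6 - 7) - 12 ≡ 14. → (7, 14)

(7, 14)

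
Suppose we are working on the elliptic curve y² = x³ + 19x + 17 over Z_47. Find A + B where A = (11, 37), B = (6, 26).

(1, 32)

(11, 37) + (6, 26). λ = (26 - 37)/(6 - 11) ≡ 36/42 mod 47. 42⁻¹ ≡ 28 (mod 47), so λ ≡ 21.
  x = λ² - 11 - 6 = 441 - 17 ≡ 1; y = λ·(11 - 1) - 37 ≡ 32. → (1, 32)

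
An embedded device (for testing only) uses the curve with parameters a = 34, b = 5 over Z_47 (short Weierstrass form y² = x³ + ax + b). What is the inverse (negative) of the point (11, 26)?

-(11, 26) = (11, -26 mod 47) = (11, 21).

(11, 21)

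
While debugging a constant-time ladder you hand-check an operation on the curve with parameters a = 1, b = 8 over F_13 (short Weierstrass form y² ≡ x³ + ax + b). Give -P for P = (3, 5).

-(3, 5) = (3, -5 mod 13) = (3, 8).

(3, 8)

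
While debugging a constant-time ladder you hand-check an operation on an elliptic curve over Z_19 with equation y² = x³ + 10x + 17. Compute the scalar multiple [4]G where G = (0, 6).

(13, 8)

Double-and-add on 4 = (100)₂. Start with G = (0, 6) for the leading 1-bit.
double: tangent at (0, 6): λ = (3·0² + 10)/(2·6) ≡ 10/12. 12⁻¹ ≡ 8 (mod 19) since 12·8 = 96 ≡ 1, so λ ≡ 10·8 ≡ 4.
  x = λ² - 0 - 0 = 16 - 0 ≡ 16; y = λ·(0 - 16) - 6 ≡ 6. → (16, 6)
double: tangent at (16, 6): λ = (3·16² + 10)/(2·6) ≡ 18/12. 12⁻¹ ≡ 8 (mod 19), so λ ≡ 18·8 ≡ 11.
  x = λ² - 16 - 16 = 121 - 32 ≡ 13; y = λ·(16 - 13) - 6 ≡ 8. → (13, 8)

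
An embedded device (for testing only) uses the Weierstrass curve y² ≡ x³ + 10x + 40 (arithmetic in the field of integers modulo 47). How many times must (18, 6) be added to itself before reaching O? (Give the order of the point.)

9

2P: tangent at (18, 6): λ = (3·18² + 10)/(2·6) ≡ 42/12. 12⁻¹ ≡ 4 (mod 47) since 12·4 = 48 ≡ 1, so λ ≡ 42·4 ≡ 27.
  x = λ² - 18 - 18 = 729 - 36 ≡ 35; y = λ·(18 - 35) - 6 ≡ 5. → (35, 5)
3P: (35, 5) + (18, 6). λ = (6 - 5)/(18 - 35) ≡ 1/30 mod 47. 30⁻¹ ≡ 11 (mod 47) since 30·11 = 330 ≡ 1, so λ ≡ 11.
  x = λ² - 35 - 18 = 121 - 53 ≡ 21; y = λ·(35 - 21) - 5 ≡ 8. → (21, 8)
4P: (21, 8) + (18, 6). λ = (6 - 8)/(18 - 21) ≡ 45/44 mod 47. 44⁻¹ ≡ 31 (mod 47), so λ ≡ 32.
  x = λ² - 21 - 18 = 1024 - 39 ≡ 45; y = λ·(21 - 45) - 8 ≡ 23. → (45, 23)
5P: (45, 23) + (18, 6). λ = (6 - 23)/(18 - 45) ≡ 30/20 mod 47. 20⁻¹ ≡ 40 (mod 47) since 20·40 = 800 ≡ 1, so λ ≡ 25.
  x = λ² - 45 - 18 = 625 - 63 ≡ 45; y = λ·(45 - 45) - 23 ≡ 24. → (45, 24)
6P: (45, 24) + (18, 6). λ = (6 - 24)/(18 - 45) ≡ 29/20 mod 47. 20⁻¹ ≡ 40 (mod 47), so λ ≡ 32.
  x = λ² - 45 - 18 = 1024 - 63 ≡ 21; y = λ·(45 - 21) - 24 ≡ 39. → (21, 39)
7P: (21, 39) + (18, 6). λ = (6 - 39)/(18 - 21) ≡ 14/44 mod 47. 44⁻¹ ≡ 31 (mod 47) since 44·31 = 1364 ≡ 1, so λ ≡ 11.
  x = λ² - 21 - 18 = 121 - 39 ≡ 35; y = λ·(21 - 35) - 39 ≡ 42. → (35, 42)
8P: (35, 42) + (18, 6). λ = (6 - 42)/(18 - 35) ≡ 11/30 mod 47. 30⁻¹ ≡ 11 (mod 47), so λ ≡ 27.
  x = λ² - 35 - 18 = 729 - 53 ≡ 18; y = λ·(35 - 18) - 42 ≡ 41. → (18, 41)
9P: (18, 41) + (18, 6): same x and y₁ ≡ -y₂, so the sum is O.
9P = O, so the order is 9.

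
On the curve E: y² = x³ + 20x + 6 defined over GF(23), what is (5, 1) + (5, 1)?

(21, 21)

tangent at (5, 1): λ = (3·5² + 20)/(2·1) ≡ 3/2. 2⁻¹ ≡ 12 (mod 23) since 2·12 = 24 ≡ 1, so λ ≡ 3·12 ≡ 13.
  x = λ² - 5 - 5 = 169 - 10 ≡ 21; y = λ·(5 - 21) - 1 ≡ 21. → (21, 21)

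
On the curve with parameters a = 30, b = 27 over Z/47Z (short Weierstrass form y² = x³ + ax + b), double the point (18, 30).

(14, 18)

tangent at (18, 30): λ = (3·18² + 30)/(2·30) ≡ 15/13. 13⁻¹ ≡ 29 (mod 47), so λ ≡ 15·29 ≡ 12.
  x = λ² - 18 - 18 = 144 - 36 ≡ 14; y = λ·(18 - 14) - 30 ≡ 18. → (14, 18)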